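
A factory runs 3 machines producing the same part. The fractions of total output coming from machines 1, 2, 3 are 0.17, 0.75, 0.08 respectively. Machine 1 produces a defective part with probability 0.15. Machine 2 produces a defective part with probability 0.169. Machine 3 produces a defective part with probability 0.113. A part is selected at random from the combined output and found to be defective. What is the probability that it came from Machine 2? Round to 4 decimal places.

P(defective|M1) = 0.15; P(defective|M2) = 0.169; P(defective|M3) = 0.113.
Prior × likelihood for each source: 0.17·0.15=0.02550, 0.75·0.169=0.1268, 0.08·0.113=0.009040. Summing gives P(defective) = 0.16129.
P(Machine 2 | defective) = 0.1268 / 0.16129 = 0.7859.

Posterior probability ≈ 0.7859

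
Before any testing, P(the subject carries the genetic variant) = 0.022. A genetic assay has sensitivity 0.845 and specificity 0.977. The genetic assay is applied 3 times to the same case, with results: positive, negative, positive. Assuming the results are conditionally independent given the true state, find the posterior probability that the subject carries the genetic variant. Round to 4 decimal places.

With H the event that the subject carries the genetic variant, the joint likelihood of the observed sequence is P(data|H) = 0.845·0.155·0.845 = 0.11067 and P(data|¬H) = 0.023·0.977·0.023 = 0.00051683.
Bayes: P(H|data) = 0.022·0.11067 / (0.022·0.11067 + 0.978·0.00051683) = 0.0024348/0.0029403 = 0.8281.

Posterior P(H) ≈ 0.8281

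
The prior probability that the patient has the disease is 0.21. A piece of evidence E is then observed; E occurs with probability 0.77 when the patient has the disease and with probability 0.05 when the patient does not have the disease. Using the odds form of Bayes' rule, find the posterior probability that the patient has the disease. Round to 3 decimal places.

Prior odds = 0.21/(1−0.21) = 0.26582.
Likelihood ratio for E = 0.77/0.05 = 15.400.
Posterior odds = prior odds × LR = 4.0937.
Posterior probability = odds/(1+odds) = 4.0937/5.0937 = 0.804.

Posterior probability ≈ 0.804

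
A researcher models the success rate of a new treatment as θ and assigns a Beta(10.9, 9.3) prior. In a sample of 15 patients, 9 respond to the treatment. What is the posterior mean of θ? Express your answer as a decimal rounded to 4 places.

The binomial likelihood is conjugate to the Beta prior: with 9 successes and 6 failures, the posterior is Beta(10.9+9, 9.3+6) = Beta(19.9, 15.3).
Posterior mean = α/(α+β) = 19.9/35.2 = 0.5653.

Posterior mean ≈ 0.5653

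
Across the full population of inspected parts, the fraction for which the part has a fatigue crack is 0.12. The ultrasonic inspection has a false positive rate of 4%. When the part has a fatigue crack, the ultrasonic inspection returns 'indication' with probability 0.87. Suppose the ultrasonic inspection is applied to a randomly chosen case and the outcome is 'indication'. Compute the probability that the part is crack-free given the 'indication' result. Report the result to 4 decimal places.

Let H be the event that the part has a fatigue crack. P(H) = 0.12, so P(¬H) = 0.88. With E the 'indication' result, P(E|H) = 0.87 and P(E|¬H) = 0.04.
P(E) = 0.87·0.12 + 0.04·0.88 = 0.10440 + 0.035200 = 0.13960.
By Bayes' theorem, P(H|E) = 0.10440 / 0.13960 = 0.7479. Hence P(¬H|E) = 1 − 0.7479 = 0.2521.

P(¬H | E) ≈ 0.2521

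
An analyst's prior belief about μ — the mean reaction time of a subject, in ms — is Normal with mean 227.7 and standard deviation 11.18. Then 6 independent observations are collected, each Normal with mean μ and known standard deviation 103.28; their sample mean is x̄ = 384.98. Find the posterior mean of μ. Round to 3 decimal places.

With known σ, the Normal prior is conjugate. Weight on the data is w = (n/σ²)/(n/σ² + 1/τ₀²) = 0.00056250/(0.00056250+0.00800049) = 0.065689.
Posterior mean = w·x̄ + (1−w)·μ₀ = 0.065689·384.98 + 0.93431·227.7 = 238.032.

Posterior mean ≈ 238.032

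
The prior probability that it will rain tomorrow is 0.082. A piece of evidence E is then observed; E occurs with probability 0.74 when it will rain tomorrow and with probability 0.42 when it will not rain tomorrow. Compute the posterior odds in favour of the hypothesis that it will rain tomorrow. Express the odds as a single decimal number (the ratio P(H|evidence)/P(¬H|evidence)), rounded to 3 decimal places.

Posterior odds ≈ 0.157

Prior odds = 0.082/(1−0.082) = 0.089325. In log-odds, ln(0.089325) = -2.4155.
Add log likelihood ratio: ln(1.7619) = 0.56640.
Posterior log-odds = -1.8491, so posterior odds = exp(-1.8491) = 0.15738.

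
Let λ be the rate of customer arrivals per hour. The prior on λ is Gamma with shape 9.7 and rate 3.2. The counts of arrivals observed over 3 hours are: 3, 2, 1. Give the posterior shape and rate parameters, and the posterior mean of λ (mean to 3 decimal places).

Posterior: Gamma(shape=15.7, rate=6.2); mean ≈ 2.532

Total count ∑xᵢ = 6 over n = 3 hours.
Gamma is conjugate to the Poisson likelihood: posterior is Gamma(shape = 9.7+6 = 15.7, rate = 3.2+3 = 6.2).
E[λ | data] = 15.7/6.2 = 2.532.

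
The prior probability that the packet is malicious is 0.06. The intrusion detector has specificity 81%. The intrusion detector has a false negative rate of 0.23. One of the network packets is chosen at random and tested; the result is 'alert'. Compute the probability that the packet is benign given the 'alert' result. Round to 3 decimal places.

P(¬H | E) ≈ 0.794

Write H for 'the packet is malicious'. Prior odds H:¬H = 0.06/0.94 = 0.063830. For the 'alert' outcome, the likelihood ratio is 0.77/0.19 = 4.0526.
Posterior odds = 0.063830 × 4.0526 = 0.25868, so P(H|E) = 0.25868/(1+0.25868) = 0.206. Then P(¬H|E) = 1 − 0.206 = 0.794.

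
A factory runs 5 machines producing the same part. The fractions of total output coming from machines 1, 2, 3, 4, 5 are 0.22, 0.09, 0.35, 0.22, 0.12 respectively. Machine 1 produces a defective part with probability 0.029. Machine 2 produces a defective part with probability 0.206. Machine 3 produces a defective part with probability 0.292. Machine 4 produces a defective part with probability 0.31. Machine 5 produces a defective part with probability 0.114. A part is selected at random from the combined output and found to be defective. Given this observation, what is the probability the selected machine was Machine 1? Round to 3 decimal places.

Posterior probability ≈ 0.031

Tabulate prior·likelihood by source: [1] prior 0.22, lik 0.029, product 0.006380; [2] prior 0.09, lik 0.206, product 0.01854; [3] prior 0.35, lik 0.292, product 0.1022; [4] prior 0.22, lik 0.31, product 0.06820; [5] prior 0.12, lik 0.114, product 0.01368.
Normalizing constant = 0.20900; the posterior for Machine 1 is its product over the sum, 0.006380/0.20900 = 0.031.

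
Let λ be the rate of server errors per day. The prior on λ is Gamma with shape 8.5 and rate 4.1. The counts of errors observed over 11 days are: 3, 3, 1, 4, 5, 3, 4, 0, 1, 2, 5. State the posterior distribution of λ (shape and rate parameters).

Posterior: Gamma(shape=39.5, rate=15.1)

Total count ∑xᵢ = 31 over n = 11 days.
Gamma is conjugate to the Poisson likelihood: posterior is Gamma(shape = 8.5+31 = 39.5, rate = 4.1+11 = 15.1).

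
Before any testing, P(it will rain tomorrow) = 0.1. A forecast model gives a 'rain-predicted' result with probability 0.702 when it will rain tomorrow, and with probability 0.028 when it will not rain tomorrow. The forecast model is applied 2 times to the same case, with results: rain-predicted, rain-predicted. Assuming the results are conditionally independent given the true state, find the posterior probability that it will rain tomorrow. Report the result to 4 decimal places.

Let H be the event that it will rain tomorrow; start with P(H) = 0.1. P('rain-predicted'|H) = 0.702, P('rain-predicted'|¬H) = 0.028.
Update on result 1 ('rain-predicted'): P(H) ← 0.702·0.1000 / (0.702·0.1000 + 0.028·0.9000) = 0.070200/0.095400 = 0.7358.
Update on result 2 ('rain-predicted'): P(H) ← 0.702·0.7358 / (0.702·0.7358 + 0.028·0.2642) = 0.51657/0.52396 = 0.9859.

Posterior P(H) ≈ 0.9859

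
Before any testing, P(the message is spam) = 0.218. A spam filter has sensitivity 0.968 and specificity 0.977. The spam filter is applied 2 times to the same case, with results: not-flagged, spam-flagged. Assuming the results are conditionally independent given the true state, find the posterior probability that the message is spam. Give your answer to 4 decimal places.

With H the event that the message is spam, the joint likelihood of the observed sequence is P(data|H) = 0.032·0.968 = 0.030976 and P(data|¬H) = 0.977·0.023 = 0.022471.
Bayes: P(H|data) = 0.218·0.030976 / (0.218·0.030976 + 0.782·0.022471) = 0.0067528/0.024325 = 0.2776.

Posterior P(H) ≈ 0.2776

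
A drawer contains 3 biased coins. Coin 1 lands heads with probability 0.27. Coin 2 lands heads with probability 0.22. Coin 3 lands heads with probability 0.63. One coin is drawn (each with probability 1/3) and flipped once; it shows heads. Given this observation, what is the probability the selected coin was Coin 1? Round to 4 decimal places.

Tabulate prior·likelihood by source: [1] prior 0.333333, lik 0.27, product 0.09000; [2] prior 0.333333, lik 0.22, product 0.07333; [3] prior 0.333333, lik 0.63, product 0.2100.
Normalizing constant = 0.37333; the posterior for Coin 1 is its product over the sum, 0.09000/0.37333 = 0.2411.

Posterior probability ≈ 0.2411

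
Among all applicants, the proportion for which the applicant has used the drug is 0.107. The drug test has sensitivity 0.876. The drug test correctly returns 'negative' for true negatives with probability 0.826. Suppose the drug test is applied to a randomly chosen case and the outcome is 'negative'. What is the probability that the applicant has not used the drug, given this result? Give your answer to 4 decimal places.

P(¬H | E) ≈ 0.9823

Write H for 'the applicant has used the drug'. Prior odds H:¬H = 0.107/0.893 = 0.11982. For the 'negative' outcome, the likelihood ratio is 0.124/0.826 = 0.15012.
Posterior odds = 0.11982 × 0.15012 = 0.017988, so P(H|E) = 0.017988/(1+0.017988) = 0.0177. Then P(¬H|E) = 1 − 0.0177 = 0.9823.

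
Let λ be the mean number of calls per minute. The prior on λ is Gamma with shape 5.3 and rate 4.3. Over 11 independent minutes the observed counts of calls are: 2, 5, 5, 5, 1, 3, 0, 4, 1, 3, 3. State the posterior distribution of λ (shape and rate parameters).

Posterior: Gamma(shape=37.3, rate=15.3)

The Poisson likelihood adds the total count to the shape and the number of exposure periods to the rate. Here ∑xᵢ = 32 and n = 11, so shape 5.3→37.3 and rate 4.3→15.3.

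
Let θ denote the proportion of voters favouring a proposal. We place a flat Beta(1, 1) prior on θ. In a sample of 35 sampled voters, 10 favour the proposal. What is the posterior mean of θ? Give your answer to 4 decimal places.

Posterior mean ≈ 0.2973

The binomial likelihood is conjugate to the Beta prior: with 10 successes and 25 failures, the posterior is Beta(1+10, 1+25) = Beta(11, 26).
E[θ | data] = 11/(11+26) = 0.2973.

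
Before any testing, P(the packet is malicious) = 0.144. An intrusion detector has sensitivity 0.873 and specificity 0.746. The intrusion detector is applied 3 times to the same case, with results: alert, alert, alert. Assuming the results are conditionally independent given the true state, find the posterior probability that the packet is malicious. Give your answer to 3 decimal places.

Let H be the event that the packet is malicious; start with P(H) = 0.144. P('alert'|H) = 0.873, P('alert'|¬H) = 0.254.
Update on result 1 ('alert'): P(H) ← 0.873·0.1440 / (0.873·0.1440 + 0.254·0.8560) = 0.12571/0.34314 = 0.3664.
Update on result 2 ('alert'): P(H) ← 0.873·0.3664 / (0.873·0.3664 + 0.254·0.6336) = 0.31983/0.48078 = 0.6652.
Update on result 3 ('alert'): P(H) ← 0.873·0.6652 / (0.873·0.6652 + 0.254·0.3348) = 0.58076/0.66579 = 0.8723.

Posterior P(H) ≈ 0.872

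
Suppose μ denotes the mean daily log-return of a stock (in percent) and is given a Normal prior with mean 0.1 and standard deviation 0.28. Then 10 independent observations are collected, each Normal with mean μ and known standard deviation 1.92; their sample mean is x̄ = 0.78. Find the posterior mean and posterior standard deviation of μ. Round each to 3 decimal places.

Posterior mean ≈ 0.219; posterior SD ≈ 0.254

With known σ, the Normal prior is conjugate. Weight on the data is w = (n/σ²)/(n/σ² + 1/τ₀²) = 2.71267/(2.71267+12.7551) = 0.17538.
Posterior mean = w·x̄ + (1−w)·μ₀ = 0.17538·0.78 + 0.82462·0.1 = 0.219. Posterior variance = 1/(2.71267+12.7551) = 0.0646505, so SD = 0.254.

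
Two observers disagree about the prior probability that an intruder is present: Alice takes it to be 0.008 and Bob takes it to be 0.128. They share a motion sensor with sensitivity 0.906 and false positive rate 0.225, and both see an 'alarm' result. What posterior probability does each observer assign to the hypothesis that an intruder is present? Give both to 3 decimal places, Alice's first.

The likelihood ratio for an 'alarm' result is 0.906/0.225 = 4.0267.
Alice: prior odds 0.008/0.992 = 0.0080645; posterior odds 0.032473; posterior probability 0.031.
Bob: prior odds 0.128/0.872 = 0.14679; posterior odds 0.59107; posterior probability 0.371.

Alice: 0.031; Bob: 0.371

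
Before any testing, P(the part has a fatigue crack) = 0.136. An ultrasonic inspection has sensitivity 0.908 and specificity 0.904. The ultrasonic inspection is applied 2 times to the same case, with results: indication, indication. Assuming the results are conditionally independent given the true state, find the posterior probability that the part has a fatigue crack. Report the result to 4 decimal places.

Posterior P(H) ≈ 0.9337

Let H be the event that the part has a fatigue crack; start with P(H) = 0.136. P('indication'|H) = 0.908, P('indication'|¬H) = 0.096.
Update on result 1 ('indication'): P(H) ← 0.908·0.1360 / (0.908·0.1360 + 0.096·0.8640) = 0.12349/0.20643 = 0.5982.
Update on result 2 ('indication'): P(H) ← 0.908·0.5982 / (0.908·0.5982 + 0.096·0.4018) = 0.54317/0.58174 = 0.9337.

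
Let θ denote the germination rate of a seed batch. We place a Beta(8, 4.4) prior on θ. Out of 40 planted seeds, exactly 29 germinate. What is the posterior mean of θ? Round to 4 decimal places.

Posterior mean ≈ 0.7061

Observing 29 successes and 11 failures updates Beta(8, 4.4) by adding the success and failure counts to the two shape parameters: α = 8+29 = 37, β = 4.4+11 = 15.4.
Posterior mean = α/(α+β) = 37/52.4 = 0.7061.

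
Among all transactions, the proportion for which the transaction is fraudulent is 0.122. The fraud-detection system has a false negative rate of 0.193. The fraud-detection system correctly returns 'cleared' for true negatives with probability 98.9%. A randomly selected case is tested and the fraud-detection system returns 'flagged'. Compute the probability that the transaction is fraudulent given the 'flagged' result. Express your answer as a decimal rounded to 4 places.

Write H for 'the transaction is fraudulent'. Prior odds H:¬H = 0.122/0.878 = 0.13895. For the 'flagged' outcome, the likelihood ratio is 0.807/0.011 = 73.364.
Posterior odds = 0.13895 × 73.364 = 10.194, so P(H|E) = 10.194/(1+10.194) = 0.9107.

P(H | E) ≈ 0.9107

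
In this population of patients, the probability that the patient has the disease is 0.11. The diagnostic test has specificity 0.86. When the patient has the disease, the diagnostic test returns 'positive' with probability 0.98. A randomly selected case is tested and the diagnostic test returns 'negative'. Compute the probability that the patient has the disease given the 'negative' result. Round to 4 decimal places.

Let H be the event that the patient has the disease. P(H) = 0.11, so P(¬H) = 0.89. With E the 'negative' result, P(E|H) = 0.02 and P(E|¬H) = 0.86.
P(E) = 0.02·0.11 + 0.86·0.89 = 0.0022000 + 0.76540 = 0.76760.
By Bayes' theorem, P(H|E) = 0.0022000 / 0.76760 = 0.0029.

P(H | E) ≈ 0.0029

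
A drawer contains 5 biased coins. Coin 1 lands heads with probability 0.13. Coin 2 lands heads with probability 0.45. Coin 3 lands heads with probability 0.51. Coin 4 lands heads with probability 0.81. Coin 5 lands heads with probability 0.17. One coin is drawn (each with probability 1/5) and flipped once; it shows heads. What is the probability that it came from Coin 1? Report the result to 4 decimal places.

Posterior probability ≈ 0.0628

P(heads|C1) = 0.13; P(heads|C2) = 0.45; P(heads|C3) = 0.51; P(heads|C4) = 0.81; P(heads|C5) = 0.17.
Prior × likelihood for each source: 0.2·0.13=0.02600, 0.2·0.45=0.09000, 0.2·0.51=0.1020, 0.2·0.81=0.1620, 0.2·0.17=0.03400. Summing gives P(heads) = 0.41400.
P(Coin 1 | heads) = 0.02600 / 0.41400 = 0.0628.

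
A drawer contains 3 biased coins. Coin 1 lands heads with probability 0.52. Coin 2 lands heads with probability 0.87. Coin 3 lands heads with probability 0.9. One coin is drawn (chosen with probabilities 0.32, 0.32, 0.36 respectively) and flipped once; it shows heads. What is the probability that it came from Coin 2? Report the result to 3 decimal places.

Posterior probability ≈ 0.362

P(heads|C1) = 0.52; P(heads|C2) = 0.87; P(heads|C3) = 0.9.
Prior × likelihood for each source: 0.32·0.52=0.1664, 0.32·0.87=0.2784, 0.36·0.9=0.3240. Summing gives P(heads) = 0.76880.
P(Coin 2 | heads) = 0.2784 / 0.76880 = 0.362.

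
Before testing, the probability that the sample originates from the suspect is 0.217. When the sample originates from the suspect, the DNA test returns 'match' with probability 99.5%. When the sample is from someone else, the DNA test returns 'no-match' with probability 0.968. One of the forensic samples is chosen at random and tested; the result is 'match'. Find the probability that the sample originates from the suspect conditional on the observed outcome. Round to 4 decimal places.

Let H be the event that the sample originates from the suspect. P(H) = 0.217, so P(¬H) = 0.783. With E the 'match' result, P(E|H) = 0.995 and P(E|¬H) = 0.032.
P(E) = 0.995·0.217 + 0.032·0.783 = 0.21591 + 0.025056 = 0.24097.
By Bayes' theorem, P(H|E) = 0.21591 / 0.24097 = 0.8960.

P(H | E) ≈ 0.8960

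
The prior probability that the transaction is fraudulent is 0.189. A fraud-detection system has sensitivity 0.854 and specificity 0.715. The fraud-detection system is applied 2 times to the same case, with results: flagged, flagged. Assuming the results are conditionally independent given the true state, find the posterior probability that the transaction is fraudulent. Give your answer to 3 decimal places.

Posterior P(H) ≈ 0.677

With H the event that the transaction is fraudulent, the joint likelihood of the observed sequence is P(data|H) = 0.854·0.854 = 0.72932 and P(data|¬H) = 0.285·0.285 = 0.081225.
Bayes: P(H|data) = 0.189·0.72932 / (0.189·0.72932 + 0.811·0.081225) = 0.13784/0.20371 = 0.6766.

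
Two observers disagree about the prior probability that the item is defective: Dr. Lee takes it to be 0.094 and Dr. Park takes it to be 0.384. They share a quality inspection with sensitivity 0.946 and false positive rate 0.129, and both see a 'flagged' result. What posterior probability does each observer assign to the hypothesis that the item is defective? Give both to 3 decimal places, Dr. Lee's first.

The likelihood ratio for a 'flagged' result is 0.946/0.129 = 7.3333.
Dr. Lee: prior odds 0.094/0.906 = 0.10375; posterior odds 0.76085; posterior probability 0.432.
Dr. Park: prior odds 0.384/0.616 = 0.62338; posterior odds 4.5714; posterior probability 0.821.

Dr. Lee: 0.432; Dr. Park: 0.821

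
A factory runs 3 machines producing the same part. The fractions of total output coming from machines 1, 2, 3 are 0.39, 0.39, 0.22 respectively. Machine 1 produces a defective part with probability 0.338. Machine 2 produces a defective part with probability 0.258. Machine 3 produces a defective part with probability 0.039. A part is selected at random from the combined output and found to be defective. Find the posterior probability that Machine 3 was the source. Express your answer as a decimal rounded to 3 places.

Posterior probability ≈ 0.036

Tabulate prior·likelihood by source: [1] prior 0.39, lik 0.338, product 0.1318; [2] prior 0.39, lik 0.258, product 0.1006; [3] prior 0.22, lik 0.039, product 0.008580.
Normalizing constant = 0.24102; the posterior for Machine 3 is its product over the sum, 0.008580/0.24102 = 0.036.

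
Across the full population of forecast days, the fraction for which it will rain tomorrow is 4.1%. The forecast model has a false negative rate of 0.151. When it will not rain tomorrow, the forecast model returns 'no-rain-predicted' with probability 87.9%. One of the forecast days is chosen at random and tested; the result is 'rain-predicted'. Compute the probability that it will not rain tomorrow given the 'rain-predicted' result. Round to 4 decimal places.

Write H for 'it will rain tomorrow'. Prior odds H:¬H = 0.041/0.959 = 0.042753. For the 'rain-predicted' outcome, the likelihood ratio is 0.849/0.121 = 7.0165.
Posterior odds = 0.042753 × 7.0165 = 0.29998, so P(H|E) = 0.29998/(1+0.29998) = 0.2308. Then P(¬H|E) = 1 − 0.2308 = 0.7692.

P(¬H | E) ≈ 0.7692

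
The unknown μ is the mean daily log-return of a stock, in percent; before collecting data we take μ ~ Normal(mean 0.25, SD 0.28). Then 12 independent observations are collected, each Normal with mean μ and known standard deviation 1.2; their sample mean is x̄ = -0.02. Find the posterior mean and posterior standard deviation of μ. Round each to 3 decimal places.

Prior precision 1/τ₀² = 1/0.28² = 12.7551; data precision n/σ² = 12/1.2² = 8.33333.
Posterior precision = 12.7551 + 8.33333 = 21.0884, giving posterior SD = 1/√21.0884 = 0.218.
Posterior mean = (12.7551·0.25 + 8.33333·-0.02) / 21.0884 = 0.143.

Posterior mean ≈ 0.143; posterior SD ≈ 0.218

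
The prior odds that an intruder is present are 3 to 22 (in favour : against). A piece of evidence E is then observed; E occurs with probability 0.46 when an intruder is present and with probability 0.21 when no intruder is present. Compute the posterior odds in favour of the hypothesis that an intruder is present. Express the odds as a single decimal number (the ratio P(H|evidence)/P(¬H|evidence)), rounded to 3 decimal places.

Prior odds = 3/22 = 0.13636.
Likelihood ratio for E = 0.46/0.21 = 2.1905.
Posterior odds = prior odds × LR = 0.29870.

Posterior odds ≈ 0.299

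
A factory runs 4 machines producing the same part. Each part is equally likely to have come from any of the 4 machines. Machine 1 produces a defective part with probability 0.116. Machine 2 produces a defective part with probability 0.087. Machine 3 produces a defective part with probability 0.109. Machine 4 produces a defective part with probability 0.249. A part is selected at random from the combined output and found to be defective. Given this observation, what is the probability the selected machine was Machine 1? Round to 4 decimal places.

Posterior probability ≈ 0.2068

Tabulate prior·likelihood by source: [1] prior 0.25, lik 0.116, product 0.02900; [2] prior 0.25, lik 0.087, product 0.02175; [3] prior 0.25, lik 0.109, product 0.02725; [4] prior 0.25, lik 0.249, product 0.06225.
Normalizing constant = 0.14025; the posterior for Machine 1 is its product over the sum, 0.02900/0.14025 = 0.2068.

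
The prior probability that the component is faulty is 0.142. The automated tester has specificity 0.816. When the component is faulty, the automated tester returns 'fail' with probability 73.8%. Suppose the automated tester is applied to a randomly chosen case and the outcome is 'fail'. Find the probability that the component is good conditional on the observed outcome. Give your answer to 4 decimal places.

P(¬H | E) ≈ 0.6010

Write H for 'the component is faulty'. Prior odds H:¬H = 0.142/0.858 = 0.16550. For the 'fail' outcome, the likelihood ratio is 0.738/0.184 = 4.0109.
Posterior odds = 0.16550 × 4.0109 = 0.66380, so P(H|E) = 0.66380/(1+0.66380) = 0.3990. Then P(¬H|E) = 1 − 0.3990 = 0.6010.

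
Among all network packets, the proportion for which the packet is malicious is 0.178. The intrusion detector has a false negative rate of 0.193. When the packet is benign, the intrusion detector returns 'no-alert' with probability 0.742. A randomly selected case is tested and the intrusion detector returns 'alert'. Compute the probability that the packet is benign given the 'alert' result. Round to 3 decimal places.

P(¬H | E) ≈ 0.596

Write H for 'the packet is malicious'. Prior odds H:¬H = 0.178/0.822 = 0.21655. For the 'alert' outcome, the likelihood ratio is 0.807/0.258 = 3.1279.
Posterior odds = 0.21655 × 3.1279 = 0.67733, so P(H|E) = 0.67733/(1+0.67733) = 0.404. Then P(¬H|E) = 1 − 0.404 = 0.596.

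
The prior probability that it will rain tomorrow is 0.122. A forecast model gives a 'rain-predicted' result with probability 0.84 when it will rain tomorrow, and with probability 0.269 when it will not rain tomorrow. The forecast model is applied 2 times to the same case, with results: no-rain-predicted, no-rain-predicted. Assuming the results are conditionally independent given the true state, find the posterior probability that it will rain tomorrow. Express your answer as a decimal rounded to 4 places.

Let H be the event that it will rain tomorrow; start with P(H) = 0.122. P('rain-predicted'|H) = 0.84, P('rain-predicted'|¬H) = 0.269.
Update on result 1 ('no-rain-predicted'): P(H) ← 0.16·0.1220 / (0.16·0.1220 + 0.731·0.8780) = 0.019520/0.66134 = 0.0295.
Update on result 2 ('no-rain-predicted'): P(H) ← 0.16·0.0295 / (0.16·0.0295 + 0.731·0.9705) = 0.0047225/0.71415 = 0.0066.

Posterior P(H) ≈ 0.0066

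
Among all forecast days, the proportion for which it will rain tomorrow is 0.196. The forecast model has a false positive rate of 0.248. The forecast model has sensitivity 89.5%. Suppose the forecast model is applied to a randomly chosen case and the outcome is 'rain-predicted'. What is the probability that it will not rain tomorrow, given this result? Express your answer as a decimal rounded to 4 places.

Let H be the event that it will rain tomorrow. P(H) = 0.196, so P(¬H) = 0.804. With E the 'rain-predicted' result, P(E|H) = 0.895 and P(E|¬H) = 0.248.
P(E) = 0.895·0.196 + 0.248·0.804 = 0.17542 + 0.19939 = 0.37481.
By Bayes' theorem, P(H|E) = 0.17542 / 0.37481 = 0.4680. Hence P(¬H|E) = 1 − 0.4680 = 0.5320.

P(¬H | E) ≈ 0.5320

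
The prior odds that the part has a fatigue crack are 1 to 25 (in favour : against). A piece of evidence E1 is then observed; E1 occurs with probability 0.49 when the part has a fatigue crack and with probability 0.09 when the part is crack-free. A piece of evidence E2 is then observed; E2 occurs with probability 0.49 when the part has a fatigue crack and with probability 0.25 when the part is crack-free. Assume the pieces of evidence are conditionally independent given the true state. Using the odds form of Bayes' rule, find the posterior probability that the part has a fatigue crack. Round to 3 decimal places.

Prior odds = 1/25 = 0.040000.
Likelihood ratio for E1 = 0.49/0.09 = 5.4444.
Likelihood ratio for E2 = 0.49/0.25 = 1.9600.
Posterior odds = prior odds × LR₁ × LR₂ = 0.42684.
Posterior probability = odds/(1+odds) = 0.42684/1.4268 = 0.299.

Posterior probability ≈ 0.299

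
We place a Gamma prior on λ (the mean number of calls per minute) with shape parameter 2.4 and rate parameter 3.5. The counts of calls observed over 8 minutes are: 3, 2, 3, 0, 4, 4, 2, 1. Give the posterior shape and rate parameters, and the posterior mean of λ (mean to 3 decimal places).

Posterior: Gamma(shape=21.4, rate=11.5); mean ≈ 1.861

The Poisson likelihood adds the total count to the shape and the number of exposure periods to the rate. Here ∑xᵢ = 19 and n = 8, so shape 2.4→21.4 and rate 3.5→11.5.
Posterior mean = shape/rate = 21.4/11.5 = 1.861.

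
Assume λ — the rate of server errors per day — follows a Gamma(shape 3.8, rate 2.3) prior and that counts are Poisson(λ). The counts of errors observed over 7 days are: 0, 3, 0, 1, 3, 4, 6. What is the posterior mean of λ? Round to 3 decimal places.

Total count ∑xᵢ = 17 over n = 7 days.
Gamma is conjugate to the Poisson likelihood: posterior is Gamma(shape = 3.8+17 = 20.8, rate = 2.3+7 = 9.3).
E[λ | data] = 20.8/9.3 = 2.237.

Posterior mean ≈ 2.237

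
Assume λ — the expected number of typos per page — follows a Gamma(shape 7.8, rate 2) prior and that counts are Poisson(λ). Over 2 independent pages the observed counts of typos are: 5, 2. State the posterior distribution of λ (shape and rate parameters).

Posterior: Gamma(shape=14.8, rate=4)

Total count ∑xᵢ = 7 over n = 2 pages.
Gamma is conjugate to the Poisson likelihood: posterior is Gamma(shape = 7.8+7 = 14.8, rate = 2+2 = 4).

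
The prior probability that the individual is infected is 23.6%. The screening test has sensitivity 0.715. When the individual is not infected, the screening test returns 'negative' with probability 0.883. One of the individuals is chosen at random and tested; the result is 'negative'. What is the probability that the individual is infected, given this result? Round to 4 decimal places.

Let H be the event that the individual is infected. P(H) = 0.236, so P(¬H) = 0.764. With E the 'negative' result, P(E|H) = 0.285 and P(E|¬H) = 0.883.
P(E) = 0.285·0.236 + 0.883·0.764 = 0.067260 + 0.67461 = 0.74187.
By Bayes' theorem, P(H|E) = 0.067260 / 0.74187 = 0.0907.

P(H | E) ≈ 0.0907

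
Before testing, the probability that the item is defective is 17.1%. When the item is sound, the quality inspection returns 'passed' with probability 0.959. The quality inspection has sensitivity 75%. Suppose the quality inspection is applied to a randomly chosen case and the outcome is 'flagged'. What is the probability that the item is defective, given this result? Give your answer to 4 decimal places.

Let H be the event that the item is defective. P(H) = 0.171, so P(¬H) = 0.829. With E the 'flagged' result, P(E|H) = 0.75 and P(E|¬H) = 0.041.
P(E) = 0.75·0.171 + 0.041·0.829 = 0.12825 + 0.033989 = 0.16224.
By Bayes' theorem, P(H|E) = 0.12825 / 0.16224 = 0.7905.

P(H | E) ≈ 0.7905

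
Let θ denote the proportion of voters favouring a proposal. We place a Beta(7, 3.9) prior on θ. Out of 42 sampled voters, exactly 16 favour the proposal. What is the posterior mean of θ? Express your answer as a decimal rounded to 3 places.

The binomial likelihood is conjugate to the Beta prior: with 16 successes and 26 failures, the posterior is Beta(7+16, 3.9+26) = Beta(23, 29.9).
Posterior mean = α/(α+β) = 23/52.9 = 0.435.

Posterior mean ≈ 0.435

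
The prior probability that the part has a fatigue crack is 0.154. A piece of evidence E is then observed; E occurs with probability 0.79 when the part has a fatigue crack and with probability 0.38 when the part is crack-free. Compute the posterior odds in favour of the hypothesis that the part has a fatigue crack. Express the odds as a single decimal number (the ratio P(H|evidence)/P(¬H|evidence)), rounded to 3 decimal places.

Prior odds = 0.154/(1−0.154) = 0.18203.
Likelihood ratio for E = 0.79/0.38 = 2.0789.
Posterior odds = prior odds × LR = 0.37844.

Posterior odds ≈ 0.378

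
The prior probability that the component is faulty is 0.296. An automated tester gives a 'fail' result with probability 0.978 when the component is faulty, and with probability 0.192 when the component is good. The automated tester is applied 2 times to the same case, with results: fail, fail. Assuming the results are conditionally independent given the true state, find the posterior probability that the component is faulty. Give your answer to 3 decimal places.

Let H be the event that the component is faulty; start with P(H) = 0.296. P('fail'|H) = 0.978, P('fail'|¬H) = 0.192.
Update on result 1 ('fail'): P(H) ← 0.978·0.2960 / (0.978·0.2960 + 0.192·0.7040) = 0.28949/0.42466 = 0.6817.
Update on result 2 ('fail'): P(H) ← 0.978·0.6817 / (0.978·0.6817 + 0.192·0.3183) = 0.66670/0.72782 = 0.9160.

Posterior P(H) ≈ 0.916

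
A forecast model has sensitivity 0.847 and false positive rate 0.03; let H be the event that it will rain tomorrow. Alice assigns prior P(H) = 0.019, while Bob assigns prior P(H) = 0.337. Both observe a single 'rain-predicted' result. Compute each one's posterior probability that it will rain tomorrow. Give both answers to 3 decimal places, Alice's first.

Alice: 0.354; Bob: 0.935

P('+'|H) = 0.847, P('+'|¬H) = 0.03.
Alice: numerator 0.847·0.019 = 0.016093; evidence = 0.016093+0.03·0.981 = 0.045523; posterior = 0.354.
Bob: numerator 0.847·0.337 = 0.28544; evidence = 0.28544+0.03·0.663 = 0.30533; posterior = 0.935.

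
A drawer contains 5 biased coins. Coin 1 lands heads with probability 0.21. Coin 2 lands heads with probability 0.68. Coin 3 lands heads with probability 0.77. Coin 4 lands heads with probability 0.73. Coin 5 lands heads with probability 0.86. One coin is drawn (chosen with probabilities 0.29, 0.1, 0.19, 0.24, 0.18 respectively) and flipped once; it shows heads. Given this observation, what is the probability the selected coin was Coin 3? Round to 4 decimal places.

Posterior probability ≈ 0.2417

P(heads|C1) = 0.21; P(heads|C2) = 0.68; P(heads|C3) = 0.77; P(heads|C4) = 0.73; P(heads|C5) = 0.86.
Prior × likelihood for each source: 0.29·0.21=0.06090, 0.1·0.68=0.06800, 0.19·0.77=0.1463, 0.24·0.73=0.1752, 0.18·0.86=0.1548. Summing gives P(heads) = 0.60520.
P(Coin 3 | heads) = 0.1463 / 0.60520 = 0.2417.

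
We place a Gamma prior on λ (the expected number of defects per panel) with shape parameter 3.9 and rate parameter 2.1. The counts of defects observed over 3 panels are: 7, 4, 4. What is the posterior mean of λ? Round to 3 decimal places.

The Poisson likelihood adds the total count to the shape and the number of exposure periods to the rate. Here ∑xᵢ = 15 and n = 3, so shape 3.9→18.9 and rate 2.1→5.1.
Posterior mean = shape/rate = 18.9/5.1 = 3.706.

Posterior mean ≈ 3.706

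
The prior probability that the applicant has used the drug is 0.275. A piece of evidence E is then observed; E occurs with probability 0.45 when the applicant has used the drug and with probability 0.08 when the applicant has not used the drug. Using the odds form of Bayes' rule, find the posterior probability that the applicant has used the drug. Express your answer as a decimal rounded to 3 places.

Posterior probability ≈ 0.681

Prior odds = 0.275/(1−0.275) = 0.37931.
Likelihood ratio for E = 0.45/0.08 = 5.6250.
Posterior odds = prior odds × LR = 2.1336.
Posterior probability = odds/(1+odds) = 2.1336/3.1336 = 0.681.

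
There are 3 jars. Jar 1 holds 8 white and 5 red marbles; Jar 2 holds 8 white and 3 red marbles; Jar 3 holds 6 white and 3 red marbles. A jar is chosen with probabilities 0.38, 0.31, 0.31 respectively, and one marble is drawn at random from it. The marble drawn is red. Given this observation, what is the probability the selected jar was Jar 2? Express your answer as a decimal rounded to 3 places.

P(red|Jar 1) = 0.3846; P(red|Jar 2) = 0.2727; P(red|Jar 3) = 0.3333.
Prior × likelihood for each source: 0.38·0.3846=0.1462, 0.31·0.2727=0.08455, 0.31·0.3333=0.1033. Summing gives P(red) = 0.33403.
P(Jar 2 | red) = 0.08455 / 0.33403 = 0.253.

Posterior probability ≈ 0.253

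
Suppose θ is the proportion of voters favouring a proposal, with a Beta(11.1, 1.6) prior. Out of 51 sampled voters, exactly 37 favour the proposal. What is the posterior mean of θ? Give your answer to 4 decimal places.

The binomial likelihood is conjugate to the Beta prior: with 37 successes and 14 failures, the posterior is Beta(11.1+37, 1.6+14) = Beta(48.1, 15.6).
E[θ | data] = 48.1/(48.1+15.6) = 0.7551.

Posterior mean ≈ 0.7551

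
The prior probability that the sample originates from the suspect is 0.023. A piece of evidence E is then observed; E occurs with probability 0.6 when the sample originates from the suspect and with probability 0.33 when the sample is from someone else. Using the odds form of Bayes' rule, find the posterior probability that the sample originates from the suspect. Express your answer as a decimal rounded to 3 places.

Posterior probability ≈ 0.041

Prior odds = 0.023/(1−0.023) = 0.023541.
Likelihood ratio for E = 0.6/0.33 = 1.8182.
Posterior odds = prior odds × LR = 0.042803.
Posterior probability = odds/(1+odds) = 0.042803/1.0428 = 0.041.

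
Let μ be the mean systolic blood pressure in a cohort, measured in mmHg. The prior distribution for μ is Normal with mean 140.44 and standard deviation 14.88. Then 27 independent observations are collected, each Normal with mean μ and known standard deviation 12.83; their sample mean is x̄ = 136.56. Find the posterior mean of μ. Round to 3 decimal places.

With known σ, the Normal prior is conjugate. Weight on the data is w = (n/σ²)/(n/σ² + 1/τ₀²) = 0.164025/(0.164025+0.00451642) = 0.97320.
Posterior mean = w·x̄ + (1−w)·μ₀ = 0.97320·136.56 + 0.026797·140.44 = 136.664.

Posterior mean ≈ 136.664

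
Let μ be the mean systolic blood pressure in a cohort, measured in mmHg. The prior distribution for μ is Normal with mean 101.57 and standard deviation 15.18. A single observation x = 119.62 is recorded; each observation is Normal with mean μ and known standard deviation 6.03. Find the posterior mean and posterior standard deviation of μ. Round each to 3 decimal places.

Posterior mean ≈ 117.160; posterior SD ≈ 5.604

With known σ, the Normal prior is conjugate. Weight on the data is w = (n/σ²)/(n/σ² + 1/τ₀²) = 0.0275021/(0.0275021+0.00433967) = 0.86371.
Posterior mean = w·x̄ + (1−w)·μ₀ = 0.86371·119.62 + 0.13629·101.57 = 117.160. Posterior variance = 1/(0.0275021+0.00433967) = 31.4053, so SD = 5.604.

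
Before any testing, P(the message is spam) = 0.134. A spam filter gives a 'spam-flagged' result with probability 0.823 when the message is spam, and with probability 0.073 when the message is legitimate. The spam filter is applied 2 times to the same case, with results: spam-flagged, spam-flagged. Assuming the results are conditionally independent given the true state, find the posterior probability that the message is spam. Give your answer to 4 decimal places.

Posterior P(H) ≈ 0.9516

Let H be the event that the message is spam; start with P(H) = 0.134. P('spam-flagged'|H) = 0.823, P('spam-flagged'|¬H) = 0.073.
Update on result 1 ('spam-flagged'): P(H) ← 0.823·0.1340 / (0.823·0.1340 + 0.073·0.8660) = 0.11028/0.17350 = 0.6356.
Update on result 2 ('spam-flagged'): P(H) ← 0.823·0.6356 / (0.823·0.6356 + 0.073·0.3644) = 0.52312/0.54972 = 0.9516.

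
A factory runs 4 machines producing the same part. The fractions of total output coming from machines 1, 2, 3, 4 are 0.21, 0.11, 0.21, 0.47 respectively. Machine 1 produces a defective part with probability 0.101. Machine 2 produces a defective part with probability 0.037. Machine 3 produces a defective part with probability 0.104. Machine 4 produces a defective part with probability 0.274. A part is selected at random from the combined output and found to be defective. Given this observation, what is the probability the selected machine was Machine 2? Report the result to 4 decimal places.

Tabulate prior·likelihood by source: [1] prior 0.21, lik 0.101, product 0.02121; [2] prior 0.11, lik 0.037, product 0.004070; [3] prior 0.21, lik 0.104, product 0.02184; [4] prior 0.47, lik 0.274, product 0.1288.
Normalizing constant = 0.17590; the posterior for Machine 2 is its product over the sum, 0.004070/0.17590 = 0.0231.

Posterior probability ≈ 0.0231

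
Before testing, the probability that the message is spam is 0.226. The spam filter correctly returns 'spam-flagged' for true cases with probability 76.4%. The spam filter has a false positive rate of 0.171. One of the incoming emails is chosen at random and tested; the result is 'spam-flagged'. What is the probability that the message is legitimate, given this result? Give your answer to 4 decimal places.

Let H be the event that the message is spam. P(H) = 0.226, so P(¬H) = 0.774. With E the 'spam-flagged' result, P(E|H) = 0.764 and P(E|¬H) = 0.171.
P(E) = 0.764·0.226 + 0.171·0.774 = 0.17266 + 0.13235 = 0.30502.
By Bayes' theorem, P(H|E) = 0.17266 / 0.30502 = 0.5661. Hence P(¬H|E) = 1 − 0.5661 = 0.4339.

P(¬H | E) ≈ 0.4339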